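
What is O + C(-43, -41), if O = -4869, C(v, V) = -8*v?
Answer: -4525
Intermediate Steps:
O + C(-43, -41) = -4869 - 8*(-43) = -4869 + 344 = -4525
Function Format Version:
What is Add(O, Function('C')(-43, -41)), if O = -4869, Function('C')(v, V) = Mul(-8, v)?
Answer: -4525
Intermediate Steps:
Add(O, Function('C')(-43, -41)) = Add(-4869, Mul(-8, -43)) = Add(-4869, 344) = -4525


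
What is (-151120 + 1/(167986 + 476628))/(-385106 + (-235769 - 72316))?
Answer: 97414067679/446840623274 ≈ 0.21801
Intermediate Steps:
(-151120 + 1/(167986 + 476628))/(-385106 + (-235769 - 72316)) = (-151120 + 1/644614)/(-385106 - 308085) = (-151120 + 1/644614)/(-693191) = -97414067679/644614*(-1/693191) = 97414067679/446840623274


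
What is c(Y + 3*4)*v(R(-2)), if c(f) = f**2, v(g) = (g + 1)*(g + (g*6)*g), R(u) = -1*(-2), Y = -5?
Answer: 3822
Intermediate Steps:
R(u) = 2
v(g) = (1 + g)*(g + 6*g**2) (v(g) = (1 + g)*(g + (6*g)*g) = (1 + g)*(g + 6*g**2))
c(Y + 3*4)*v(R(-2)) = (-5 + 3*4)**2*(2*(1 + 6*2**2 + 7*2)) = (-5 + 12)**2*(2*(1 + 6*4 + 14)) = 7**2*(2*(1 + 24 + 14)) = 49*(2*39) = 49*78 = 3822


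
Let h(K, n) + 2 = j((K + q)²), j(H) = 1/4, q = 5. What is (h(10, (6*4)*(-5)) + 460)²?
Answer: 3359889/16 ≈ 2.0999e+5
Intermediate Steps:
j(H) = ¼
h(K, n) = -7/4 (h(K, n) = -2 + ¼ = -7/4)
(h(10, (6*4)*(-5)) + 460)² = (-7/4 + 460)² = (1833/4)² = 3359889/16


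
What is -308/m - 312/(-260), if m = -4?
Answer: 391/5 ≈ 78.200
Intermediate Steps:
-308/m - 312/(-260) = -308/(-4) - 312/(-260) = -308*(-¼) - 312*(-1/260) = 77 + 6/5 = 391/5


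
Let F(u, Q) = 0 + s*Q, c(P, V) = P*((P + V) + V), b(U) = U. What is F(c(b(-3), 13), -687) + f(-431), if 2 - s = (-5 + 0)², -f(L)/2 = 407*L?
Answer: 366635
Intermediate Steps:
f(L) = -814*L
c(P, V) = P*(P + 2*V)
s = -23 (s = 2 - (-5 + 0)² = 2 - 1*(-5)² = 2 - 1*25 = 2 - 25 = -23)
F(u, Q) = -23*Q (F(u, Q) = 0 - 23*Q = -23*Q)
F(c(b(-3), 13), -687) + f(-431) = -23*(-687) - 814*(-431) = 15801 + 350834 = 366635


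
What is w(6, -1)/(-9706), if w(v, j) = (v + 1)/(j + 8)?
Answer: -1/9706 ≈ -0.00010303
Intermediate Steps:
w(v, j) = (1 + v)/(8 + j)
w(6, -1)/(-9706) = ((1 + 6)/(8 - 1))/(-9706) = (7/7)*(-1/9706) = ((1/7)*7)*(-1/9706) = 1*(-1/9706) = -1/9706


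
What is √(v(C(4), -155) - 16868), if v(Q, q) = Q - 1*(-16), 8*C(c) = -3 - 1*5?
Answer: I*√16853 ≈ 129.82*I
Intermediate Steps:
C(c) = -1 (C(c) = (-3 - 1*5)/8 = (-3 - 5)/8 = (⅛)*(-8) = -1)
v(Q, q) = 16 + Q (v(Q, q) = Q + 16 = 16 + Q)
√(v(C(4), -155) - 16868) = √((16 - 1) - 16868) = √(15 - 16868) = √(-16853) = I*√16853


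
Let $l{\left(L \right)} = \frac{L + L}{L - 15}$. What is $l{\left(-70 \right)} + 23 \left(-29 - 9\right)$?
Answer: $- \frac{14830}{17} \approx -872.35$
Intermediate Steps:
$l{\left(L \right)} = \frac{2 L}{-15 + L}$
$l{\left(-70 \right)} + 23 \left(-29 - 9\right) = 2 \left(-70\right) \frac{1}{-15 - 70} + 23 \left(-29 - 9\right) = 2 \left(-70\right) \frac{1}{-85} + 23 \left(-38\right) = 2 \left(-70\right) \left(- \frac{1}{85}\right) - 874 = \frac{28}{17} - 874 = - \frac{14830}{17}$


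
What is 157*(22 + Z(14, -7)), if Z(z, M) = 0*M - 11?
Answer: 1727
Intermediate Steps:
Z(z, M) = -11 (Z(z, M) = 0 - 11 = -11)
157*(22 + Z(14, -7)) = 157*(22 - 11) = 157*11 = 1727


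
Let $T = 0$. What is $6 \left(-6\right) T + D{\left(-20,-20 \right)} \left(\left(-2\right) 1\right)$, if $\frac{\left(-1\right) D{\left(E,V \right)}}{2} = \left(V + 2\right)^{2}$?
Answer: $1296$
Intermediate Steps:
$D{\left(E,V \right)} = - 2 \left(2 + V\right)^{2}$ ($D{\left(E,V \right)} = - 2 \left(V + 2\right)^{2} = - 2 \left(2 + V\right)^{2}$)
$6 \left(-6\right) T + D{\left(-20,-20 \right)} \left(\left(-2\right) 1\right) = 6 \left(-6\right) 0 + - 2 \left(2 - 20\right)^{2} \left(\left(-2\right) 1\right) = \left(-36\right) 0 + - 2 \left(-18\right)^{2} \left(-2\right) = 0 + \left(-2\right) 324 \left(-2\right) = 0 - -1296 = 0 + 1296 = 1296$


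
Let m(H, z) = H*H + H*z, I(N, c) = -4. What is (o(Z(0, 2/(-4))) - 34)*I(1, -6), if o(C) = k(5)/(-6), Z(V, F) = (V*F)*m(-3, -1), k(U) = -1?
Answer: 406/3 ≈ 135.33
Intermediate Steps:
m(H, z) = H**2 + H*z
Z(V, F) = 12*F*V (Z(V, F) = (V*F)*(-3*(-3 - 1)) = (F*V)*(-3*(-4)) = (F*V)*12 = 12*F*V)
o(C) = 1/6 (o(C) = -1/(-6) = -1*(-1/6) = 1/6)
(o(Z(0, 2/(-4))) - 34)*I(1, -6) = (1/6 - 34)*(-4) = -203/6*(-4) = 406/3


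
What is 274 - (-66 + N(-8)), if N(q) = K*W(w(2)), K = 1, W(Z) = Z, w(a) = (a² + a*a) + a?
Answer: 330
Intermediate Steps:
w(a) = a + 2*a² (w(a) = (a² + a²) + a = 2*a² + a = a + 2*a²)
N(q) = 10 (N(q) = 1*(2*(1 + 2*2)) = 1*(2*(1 + 4)) = 1*(2*5) = 1*10 = 10)
274 - (-66 + N(-8)) = 274 - (-66 + 10) = 274 - 1*(-56) = 274 + 56 = 330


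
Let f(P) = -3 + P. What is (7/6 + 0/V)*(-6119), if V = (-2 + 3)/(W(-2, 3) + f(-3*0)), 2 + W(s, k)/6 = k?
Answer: -42833/6 ≈ -7138.8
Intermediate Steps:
W(s, k) = -12 + 6*k
V = ⅓ (V = (-2 + 3)/((-12 + 6*3) + (-3 - 3*0)) = 1/((-12 + 18) + (-3 + 0)) = 1/(6 - 3) = 1/3 = 1*(⅓) = ⅓ ≈ 0.33333)
(7/6 + 0/V)*(-6119) = (7/6 + 0/(⅓))*(-6119) = (7*(⅙) + 0*3)*(-6119) = (7/6 + 0)*(-6119) = (7/6)*(-6119) = -42833/6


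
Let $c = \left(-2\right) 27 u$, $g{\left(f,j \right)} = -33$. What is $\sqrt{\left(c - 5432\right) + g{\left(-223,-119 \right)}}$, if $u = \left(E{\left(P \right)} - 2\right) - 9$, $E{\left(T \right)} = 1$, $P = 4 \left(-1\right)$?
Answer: $5 i \sqrt{197} \approx 70.178 i$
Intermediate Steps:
$P = -4$
$u = -10$ ($u = \left(1 - 2\right) - 9 = -1 - 9 = -10$)
$c = 540$ ($c = \left(-2\right) 27 \left(-10\right) = \left(-54\right) \left(-10\right) = 540$)
$\sqrt{\left(c - 5432\right) + g{\left(-223,-119 \right)}} = \sqrt{\left(540 - 5432\right) - 33} = \sqrt{-4892 - 33} = \sqrt{-4925} = 5 i \sqrt{197}$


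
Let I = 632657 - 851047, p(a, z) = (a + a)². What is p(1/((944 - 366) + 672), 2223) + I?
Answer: -85308593749/390625 ≈ -2.1839e+5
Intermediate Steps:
p(a, z) = 4*a² (p(a, z) = (2*a)² = 4*a²)
I = -218390
p(1/((944 - 366) + 672), 2223) + I = 4*(1/((944 - 366) + 672))² - 218390 = 4*(1/(578 + 672))² - 218390 = 4*(1/1250)² - 218390 = 4*(1/1562500) - 218390 = 1/390625 - 218390 = -85308593749/390625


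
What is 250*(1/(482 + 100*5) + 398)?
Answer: 48854625/491 ≈ 99500.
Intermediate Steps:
250*(1/(482 + 100*5) + 398) = 250*(1/(482 + 500) + 398) = 250*(1/982 + 398) = 250*(390837/982) = 48854625/491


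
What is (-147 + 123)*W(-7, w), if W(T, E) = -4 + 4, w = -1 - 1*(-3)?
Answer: 0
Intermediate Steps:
w = 2 (w = -1 + 3 = 2)
W(T, E) = 0
(-147 + 123)*W(-7, w) = (-147 + 123)*0 = -24*0 = 0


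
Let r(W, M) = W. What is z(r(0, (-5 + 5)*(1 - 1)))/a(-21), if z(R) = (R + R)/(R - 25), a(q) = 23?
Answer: 0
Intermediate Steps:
z(R) = 2*R/(-25 + R) (z(R) = (2*R)/(-25 + R) = 2*R/(-25 + R))
z(r(0, (-5 + 5)*(1 - 1)))/a(-21) = (2*0/(-25 + 0))/23 = (2*0/(-25))*(1/23) = (2*0*(-1/25))*(1/23) = 0*(1/23) = 0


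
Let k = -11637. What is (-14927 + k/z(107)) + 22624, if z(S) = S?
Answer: 811942/107 ≈ 7588.2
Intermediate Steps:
(-14927 + k/z(107)) + 22624 = (-14927 - 11637/107) + 22624 = -1608826/107 + 22624 = 811942/107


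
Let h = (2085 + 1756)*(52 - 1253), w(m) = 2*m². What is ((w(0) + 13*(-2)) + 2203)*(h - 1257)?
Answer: -10045326746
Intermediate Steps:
h = -4613041 (h = 3841*(-1201) = -4613041)
((w(0) + 13*(-2)) + 2203)*(h - 1257) = ((2*0² + 13*(-2)) + 2203)*(-4613041 - 1257) = ((2*0 - 26) + 2203)*(-4614298) = ((0 - 26) + 2203)*(-4614298) = (-26 + 2203)*(-4614298) = 2177*(-4614298) = -10045326746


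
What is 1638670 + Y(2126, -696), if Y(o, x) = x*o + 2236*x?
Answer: -1397282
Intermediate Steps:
Y(o, x) = 2236*x + o*x (Y(o, x) = o*x + 2236*x = 2236*x + o*x)
1638670 + Y(2126, -696) = 1638670 - 696*(2236 + 2126) = 1638670 - 696*4362 = 1638670 - 3035952 = -1397282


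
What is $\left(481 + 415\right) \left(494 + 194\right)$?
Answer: $616448$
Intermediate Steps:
$\left(481 + 415\right) \left(494 + 194\right) = 896 \cdot 688 = 616448$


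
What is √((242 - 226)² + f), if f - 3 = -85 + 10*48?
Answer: √654 ≈ 25.573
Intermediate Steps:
f = 398 (f = 3 + (-85 + 10*48) = 3 + (-85 + 480) = 3 + 395 = 398)
√((242 - 226)² + f) = √((242 - 226)² + 398) = √(16² + 398) = √(256 + 398) = √654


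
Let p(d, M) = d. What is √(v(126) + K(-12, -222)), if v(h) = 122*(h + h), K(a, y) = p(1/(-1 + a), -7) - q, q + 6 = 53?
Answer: 6*√144105/13 ≈ 175.21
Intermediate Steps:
q = 47 (q = -6 + 53 = 47)
K(a, y) = -47 + 1/(-1 + a) (K(a, y) = 1/(-1 + a) - 1*47 = 1/(-1 + a) - 47 = -47 + 1/(-1 + a))
v(h) = 244*h (v(h) = 122*(2*h) = 244*h)
√(v(126) + K(-12, -222)) = √(244*126 + (48 - 47*(-12))/(-1 - 12)) = √(30744 + (48 + 564)/(-13)) = √(30744 - 1/13*612) = √(30744 - 612/13) = √(399060/13) = 6*√144105/13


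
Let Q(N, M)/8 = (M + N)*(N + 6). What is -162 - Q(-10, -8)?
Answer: -738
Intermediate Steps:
Q(N, M) = 8*(6 + N)*(M + N) (Q(N, M) = 8*((M + N)*(N + 6)) = 8*((M + N)*(6 + N)) = 8*((6 + N)*(M + N)) = 8*(6 + N)*(M + N))
-162 - Q(-10, -8) = -162 - (8*(-10)**2 + 48*(-8) + 48*(-10) + 8*(-8)*(-10)) = -162 - (8*100 - 384 - 480 + 640) = -162 - (800 - 384 - 480 + 640) = -162 - 1*576 = -162 - 576 = -738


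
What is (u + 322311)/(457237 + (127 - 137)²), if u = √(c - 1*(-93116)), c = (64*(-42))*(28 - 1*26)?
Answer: 322311/457337 + 2*√21935/457337 ≈ 0.70540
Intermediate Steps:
c = -5376 (c = -2688*(28 - 26) = -2688*2 = -5376)
u = 2*√21935 (u = √(-5376 - 1*(-93116)) = √(-5376 + 93116) = √87740 = 2*√21935 ≈ 296.21)
(u + 322311)/(457237 + (127 - 137)²) = (2*√21935 + 322311)/(457237 + (127 - 137)²) = (322311 + 2*√21935)/(457237 + (-10)²) = (322311 + 2*√21935)/(457237 + 100) = (322311 + 2*√21935)/457337 = (322311 + 2*√21935)*(1/457337) = 322311/457337 + 2*√21935/457337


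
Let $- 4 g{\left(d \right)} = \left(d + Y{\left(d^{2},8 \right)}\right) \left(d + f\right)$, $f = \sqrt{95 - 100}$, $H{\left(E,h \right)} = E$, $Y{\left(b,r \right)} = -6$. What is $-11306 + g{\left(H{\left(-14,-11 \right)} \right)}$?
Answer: $-11376 + 5 i \sqrt{5} \approx -11376.0 + 11.18 i$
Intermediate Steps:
$f = i \sqrt{5}$ ($f = \sqrt{-5} = i \sqrt{5} \approx 2.2361 i$)
$g{\left(d \right)} = - \frac{\left(-6 + d\right) \left(d + i \sqrt{5}\right)}{4}$ ($g{\left(d \right)} = - \frac{\left(d - 6\right) \left(d + i \sqrt{5}\right)}{4} = - \frac{\left(-6 + d\right) \left(d + i \sqrt{5}\right)}{4}$)
$-11306 + g{\left(H{\left(-14,-11 \right)} \right)} = -11306 + \left(- \frac{\left(-14\right)^{2}}{4} + \frac{3}{2} \left(-14\right) + \frac{3 i \sqrt{5}}{2} - \frac{1}{4} i \left(-14\right) \sqrt{5}\right) = -11306 + \left(\left(- \frac{1}{4}\right) 196 - 21 + \frac{3 i \sqrt{5}}{2} + \frac{7 i \sqrt{5}}{2}\right) = -11306 + \left(-49 - 21 + \frac{3 i \sqrt{5}}{2} + \frac{7 i \sqrt{5}}{2}\right) = -11306 - \left(70 - 5 i \sqrt{5}\right) = -11376 + 5 i \sqrt{5}$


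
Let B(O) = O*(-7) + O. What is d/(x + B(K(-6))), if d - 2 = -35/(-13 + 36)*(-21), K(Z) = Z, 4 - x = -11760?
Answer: 781/271400 ≈ 0.0028777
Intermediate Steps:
x = 11764 (x = 4 - 1*(-11760) = 4 + 11760 = 11764)
B(O) = -6*O (B(O) = -7*O + O = -6*O)
d = 781/23 (d = 2 - 35/(-13 + 36)*(-21) = 2 - 35/23*(-21) = 2 + 735/23 = 781/23 ≈ 33.957)
d/(x + B(K(-6))) = 781/(23*(11764 - 6*(-6))) = 781/(23*(11764 + 36)) = (781/23)/11800 = (781/23)*(1/11800) = 781/271400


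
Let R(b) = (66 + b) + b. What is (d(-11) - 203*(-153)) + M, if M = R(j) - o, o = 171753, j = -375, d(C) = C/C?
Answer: -141377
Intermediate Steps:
d(C) = 1
R(b) = 66 + 2*b
M = -172437 (M = (66 + 2*(-375)) - 1*171753 = (66 - 750) - 171753 = -684 - 171753 = -172437)
(d(-11) - 203*(-153)) + M = (1 - 203*(-153)) - 172437 = (1 + 31059) - 172437 = 31060 - 172437 = -141377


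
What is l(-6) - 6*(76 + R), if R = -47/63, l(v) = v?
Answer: -9608/21 ≈ -457.52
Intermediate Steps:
R = -47/63 (R = -47*1/63 = -47/63 ≈ -0.74603)
l(-6) - 6*(76 + R) = -6 - 6*(76 - 47/63) = -6 - 6*4741/63 = -6 - 9482/21 = -9608/21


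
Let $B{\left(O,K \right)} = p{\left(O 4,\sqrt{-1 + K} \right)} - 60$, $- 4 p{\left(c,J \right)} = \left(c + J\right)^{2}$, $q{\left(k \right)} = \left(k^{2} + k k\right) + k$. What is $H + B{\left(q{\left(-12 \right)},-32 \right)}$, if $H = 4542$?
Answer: $4482 - \frac{\left(1104 + i \sqrt{33}\right)^{2}}{4} \approx -3.0021 \cdot 10^{5} - 3171.0 i$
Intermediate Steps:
$q{\left(k \right)} = k + 2 k^{2}$ ($q{\left(k \right)} = \left(k^{2} + k^{2}\right) + k = 2 k^{2} + k = k + 2 k^{2}$)
$p{\left(c,J \right)} = - \frac{\left(J + c\right)^{2}}{4}$ ($p{\left(c,J \right)} = - \frac{\left(c + J\right)^{2}}{4} = - \frac{\left(J + c\right)^{2}}{4}$)
$B{\left(O,K \right)} = -60 - \frac{\left(\sqrt{-1 + K} + 4 O\right)^{2}}{4}$ ($B{\left(O,K \right)} = - \frac{\left(\sqrt{-1 + K} + O 4\right)^{2}}{4} - 60 = - \frac{\left(\sqrt{-1 + K} + 4 O\right)^{2}}{4} - 60 = -60 - \frac{\left(\sqrt{-1 + K} + 4 O\right)^{2}}{4}$)
$H + B{\left(q{\left(-12 \right)},-32 \right)} = 4542 - \left(60 + \frac{\left(\sqrt{-1 - 32} + 4 \left(- 12 \left(1 + 2 \left(-12\right)\right)\right)\right)^{2}}{4}\right) = 4542 - \left(60 + \frac{\left(\sqrt{-33} + 4 \left(- 12 \left(1 - 24\right)\right)\right)^{2}}{4}\right) = 4542 - \left(60 + \frac{\left(i \sqrt{33} + 4 \left(\left(-12\right) \left(-23\right)\right)\right)^{2}}{4}\right) = 4542 - \left(60 + \frac{\left(i \sqrt{33} + 4 \cdot 276\right)^{2}}{4}\right) = 4542 - \left(60 + \frac{\left(i \sqrt{33} + 1104\right)^{2}}{4}\right) = 4542 - \left(60 + \frac{\left(1104 + i \sqrt{33}\right)^{2}}{4}\right) = 4482 - \frac{\left(1104 + i \sqrt{33}\right)^{2}}{4}$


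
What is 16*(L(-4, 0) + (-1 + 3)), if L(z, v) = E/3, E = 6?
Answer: 64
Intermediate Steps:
L(z, v) = 2 (L(z, v) = 6/3 = 6*(⅓) = 2)
16*(L(-4, 0) + (-1 + 3)) = 16*(2 + (-1 + 3)) = 16*(2 + 2) = 16*4 = 64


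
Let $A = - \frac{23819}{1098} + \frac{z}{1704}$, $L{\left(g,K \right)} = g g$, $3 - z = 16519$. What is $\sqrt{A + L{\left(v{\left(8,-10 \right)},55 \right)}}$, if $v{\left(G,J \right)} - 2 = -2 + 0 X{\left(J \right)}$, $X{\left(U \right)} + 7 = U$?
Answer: $\frac{i \sqrt{5298450118}}{12993} \approx 5.6023 i$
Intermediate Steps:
$z = -16516$ ($z = 3 - 16519 = -16516$)
$X{\left(U \right)} = -7 + U$
$v{\left(G,J \right)} = 0$ ($v{\left(G,J \right)} = 2 - \left(2 + 0 \left(-7 + J\right)\right) = 2 + \left(-2 + 0\right) = 2 - 2 = 0$)
$L{\left(g,K \right)} = g^{2}$
$A = - \frac{1223378}{38979}$ ($A = - \frac{23819}{1098} - \frac{16516}{1704} = \left(-23819\right) \frac{1}{1098} - \frac{4129}{426} = - \frac{23819}{1098} - \frac{4129}{426} = - \frac{1223378}{38979} \approx -31.386$)
$\sqrt{A + L{\left(v{\left(8,-10 \right)},55 \right)}} = \sqrt{- \frac{1223378}{38979} + 0^{2}} = \sqrt{- \frac{1223378}{38979} + 0} = \sqrt{- \frac{1223378}{38979}} = \frac{i \sqrt{5298450118}}{12993}$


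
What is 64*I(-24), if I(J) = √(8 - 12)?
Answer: 128*I ≈ 128.0*I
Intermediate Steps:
I(J) = 2*I (I(J) = √(-4) = 2*I)
64*I(-24) = 64*(2*I) = 128*I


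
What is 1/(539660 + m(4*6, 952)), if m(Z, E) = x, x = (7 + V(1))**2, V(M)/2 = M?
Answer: 1/539741 ≈ 1.8527e-6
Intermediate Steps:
V(M) = 2*M
x = 81 (x = (7 + 2*1)**2 = (7 + 2)**2 = 9**2 = 81)
m(Z, E) = 81
1/(539660 + m(4*6, 952)) = 1/(539660 + 81) = 1/539741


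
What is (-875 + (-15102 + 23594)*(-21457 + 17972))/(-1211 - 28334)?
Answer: 5919099/5909 ≈ 1001.7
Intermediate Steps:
(-875 + (-15102 + 23594)*(-21457 + 17972))/(-1211 - 28334) = (-875 + 8492*(-3485))/(-29545) = (-875 - 29594620)*(-1/29545) = -29595495*(-1/29545) = 5919099/5909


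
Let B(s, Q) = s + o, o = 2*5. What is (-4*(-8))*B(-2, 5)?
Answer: 256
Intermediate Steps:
o = 10
B(s, Q) = 10 + s (B(s, Q) = s + 10 = 10 + s)
(-4*(-8))*B(-2, 5) = (-4*(-8))*(10 - 2) = 32*8 = 256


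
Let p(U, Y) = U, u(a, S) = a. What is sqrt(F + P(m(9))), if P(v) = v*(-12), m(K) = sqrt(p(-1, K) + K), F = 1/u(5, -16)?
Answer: sqrt(5 - 600*sqrt(2))/5 ≈ 5.8087*I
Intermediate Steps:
F = 1/5 ≈ 0.20000
m(K) = sqrt(-1 + K)
P(v) = -12*v
sqrt(F + P(m(9))) = sqrt(1/5 - 12*sqrt(-1 + 9)) = sqrt(1/5 - 24*sqrt(2))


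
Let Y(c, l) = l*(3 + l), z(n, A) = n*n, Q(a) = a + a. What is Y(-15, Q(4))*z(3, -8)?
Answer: 792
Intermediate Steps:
Q(a) = 2*a
z(n, A) = n²
Y(-15, Q(4))*z(3, -8) = ((2*4)*(3 + 2*4))*3² = (8*(3 + 8))*9 = (8*11)*9 = 88*9 = 792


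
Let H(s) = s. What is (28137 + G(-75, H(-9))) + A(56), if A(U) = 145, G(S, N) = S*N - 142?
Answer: 28815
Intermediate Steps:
G(S, N) = -142 + N*S (G(S, N) = N*S - 142 = -142 + N*S)
(28137 + G(-75, H(-9))) + A(56) = (28137 + (-142 - 9*(-75))) + 145 = (28137 + (-142 + 675)) + 145 = (28137 + 533) + 145 = 28670 + 145 = 28815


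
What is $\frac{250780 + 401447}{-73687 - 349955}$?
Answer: $- \frac{217409}{141214} \approx -1.5396$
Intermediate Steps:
$\frac{250780 + 401447}{-73687 - 349955} = \frac{652227}{-423642} = 652227 \left(- \frac{1}{423642}\right) = - \frac{217409}{141214}$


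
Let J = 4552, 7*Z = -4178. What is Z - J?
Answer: -36042/7 ≈ -5148.9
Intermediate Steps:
Z = -4178/7 (Z = (⅐)*(-4178) = -4178/7 ≈ -596.86)
Z - J = -4178/7 - 1*4552 = -4178/7 - 4552 = -36042/7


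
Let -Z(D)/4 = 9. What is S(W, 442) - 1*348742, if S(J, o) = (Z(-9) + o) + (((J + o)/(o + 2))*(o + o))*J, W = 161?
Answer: -5736651/37 ≈ -1.5504e+5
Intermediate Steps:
Z(D) = -36 (Z(D) = -4*9 = -36)
S(J, o) = -36 + o + 2*J*o*(J + o)/(2 + o) (S(J, o) = (-36 + o) + (((J + o)/(o + 2))*(o + o))*J = (-36 + o) + (((J + o)/(2 + o))*(2*o))*J = (-36 + o) + (2*o*(J + o)/(2 + o))*J = (-36 + o) + 2*J*o*(J + o)/(2 + o) = -36 + o + 2*J*o*(J + o)/(2 + o))
S(W, 442) - 1*348742 = (-72 + 442**2 - 34*442 + 2*161*442**2 + 2*442*161**2)/(2 + 442) - 1*348742 = (-72 + 195364 - 15028 + 2*161*195364 + 2*442*25921)/444 - 348742 = (-72 + 195364 - 15028 + 62907208 + 22914164)/444 - 348742 = (1/444)*86001636 - 348742 = 7166803/37 - 348742 = -5736651/37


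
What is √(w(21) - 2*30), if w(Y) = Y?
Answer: I*√39 ≈ 6.245*I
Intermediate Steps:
√(w(21) - 2*30) = √(21 - 2*30) = √(21 - 60) = √(-39) = I*√39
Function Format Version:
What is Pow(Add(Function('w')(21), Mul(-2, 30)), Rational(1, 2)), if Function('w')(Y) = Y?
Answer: Mul(I, Pow(39, Rational(1, 2))) ≈ Mul(6.2450, I)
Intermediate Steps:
Pow(Add(Function('w')(21), Mul(-2, 30)), Rational(1, 2)) = Pow(Add(21, Mul(-2, 30)), Rational(1, 2)) = Pow(Add(21, -60), Rational(1, 2)) = Pow(-39, Rational(1, 2)) = Mul(I, Pow(39, Rational(1, 2)))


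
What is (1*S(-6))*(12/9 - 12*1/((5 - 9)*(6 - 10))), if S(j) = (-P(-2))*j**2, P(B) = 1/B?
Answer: 21/2 ≈ 10.500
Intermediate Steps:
P(B) = 1/B
S(j) = j**2/2 (S(j) = (-1/(-2))*j**2 = (-1*(-1/2))*j**2 = j**2/2)
(1*S(-6))*(12/9 - 12*1/((5 - 9)*(6 - 10))) = (1*((1/2)*(-6)**2))*(12/9 - 12*1/((5 - 9)*(6 - 10))) = (1*((1/2)*36))*(12*(1/9) - 12/((-4*(-4)))) = (1*18)*(4/3 - 12/16) = 18*(4/3 - 12*1/16) = 18*(4/3 - 3/4) = 18*(7/12) = 21/2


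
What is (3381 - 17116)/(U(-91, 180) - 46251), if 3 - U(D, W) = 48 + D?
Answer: 2747/9241 ≈ 0.29726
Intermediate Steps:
U(D, W) = -45 - D (U(D, W) = 3 - (48 + D) = 3 + (-48 - D) = -45 - D)
(3381 - 17116)/(U(-91, 180) - 46251) = (3381 - 17116)/((-45 - 1*(-91)) - 46251) = -13735/((-45 + 91) - 46251) = -13735/(46 - 46251) = -13735/(-46205) = -13735*(-1/46205) = 2747/9241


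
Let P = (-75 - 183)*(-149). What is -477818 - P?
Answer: -516260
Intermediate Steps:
P = 38442 (P = -258*(-149) = 38442)
-477818 - P = -477818 - 1*38442 = -477818 - 38442 = -516260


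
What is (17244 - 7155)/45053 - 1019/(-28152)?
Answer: 329934535/1268332056 ≈ 0.26013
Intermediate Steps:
(17244 - 7155)/45053 - 1019/(-28152) = 10089*(1/45053) - 1019*(-1/28152) = 10089/45053 + 1019/28152 = 329934535/1268332056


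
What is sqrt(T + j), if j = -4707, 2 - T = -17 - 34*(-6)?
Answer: 2*I*sqrt(1223) ≈ 69.943*I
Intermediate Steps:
T = -185 (T = 2 - (-17 - 34*(-6)) = 2 - (-17 + 204) = 2 - 1*187 = 2 - 187 = -185)
sqrt(T + j) = sqrt(-185 - 4707) = sqrt(-4892) = 2*I*sqrt(1223)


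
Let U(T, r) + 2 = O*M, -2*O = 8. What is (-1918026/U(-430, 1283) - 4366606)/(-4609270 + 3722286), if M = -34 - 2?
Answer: 310988039/62975864 ≈ 4.9382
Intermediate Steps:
O = -4 (O = -1/2*8 = -4)
M = -36
U(T, r) = 142 (U(T, r) = -2 - 4*(-36) = -2 + 144 = 142)
(-1918026/U(-430, 1283) - 4366606)/(-4609270 + 3722286) = (-1918026/142 - 4366606)/(-4609270 + 3722286) = (-1918026*1/142 - 4366606)/(-886984) = (-959013/71 - 4366606)*(-1/886984) = -310988039/71*(-1/886984) = 310988039/62975864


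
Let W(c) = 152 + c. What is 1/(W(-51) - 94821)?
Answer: -1/94720 ≈ -1.0557e-5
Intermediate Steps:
1/(W(-51) - 94821) = 1/((152 - 51) - 94821) = 1/(101 - 94821) = 1/(-94720) = -1/94720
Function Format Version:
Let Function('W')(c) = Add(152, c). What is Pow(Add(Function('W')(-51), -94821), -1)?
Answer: Rational(-1, 94720) ≈ -1.0557e-5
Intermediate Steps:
Pow(Add(Function('W')(-51), -94821), -1) = Pow(Add(Add(152, -51), -94821), -1) = Pow(Add(101, -94821), -1) = Pow(-94720, -1) = Rational(-1, 94720)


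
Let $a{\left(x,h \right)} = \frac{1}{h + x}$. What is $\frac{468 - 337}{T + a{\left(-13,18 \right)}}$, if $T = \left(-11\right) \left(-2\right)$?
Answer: $\frac{655}{111} \approx 5.9009$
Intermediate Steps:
$T = 22$
$\frac{468 - 337}{T + a{\left(-13,18 \right)}} = \frac{468 - 337}{22 + \frac{1}{18 - 13}} = \frac{131}{22 + \frac{1}{5}} = \frac{131}{\frac{111}{5}} = 131 \cdot \frac{5}{111} = \frac{655}{111}$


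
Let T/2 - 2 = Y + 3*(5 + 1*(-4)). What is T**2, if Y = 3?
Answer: 256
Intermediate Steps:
T = 16 (T = 4 + 2*(3 + 3*(5 + 1*(-4))) = 4 + 2*(3 + 3*(5 - 4)) = 4 + 2*(3 + 3*1) = 4 + 2*(3 + 3) = 4 + 2*6 = 4 + 12 = 16)
T**2 = 16**2 = 256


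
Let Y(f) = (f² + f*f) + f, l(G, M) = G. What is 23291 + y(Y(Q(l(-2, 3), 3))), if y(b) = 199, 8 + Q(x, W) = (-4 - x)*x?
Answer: 23490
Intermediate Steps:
Q(x, W) = -8 + x*(-4 - x) (Q(x, W) = -8 + (-4 - x)*x = -8 + x*(-4 - x))
Y(f) = f + 2*f² (Y(f) = (f² + f²) + f = 2*f² + f = f + 2*f²)
23291 + y(Y(Q(l(-2, 3), 3))) = 23291 + 199 = 23490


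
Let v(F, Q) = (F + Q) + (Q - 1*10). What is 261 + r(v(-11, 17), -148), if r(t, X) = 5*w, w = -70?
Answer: -89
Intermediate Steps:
v(F, Q) = -10 + F + 2*Q (v(F, Q) = (F + Q) + (Q - 10) = (F + Q) + (-10 + Q) = -10 + F + 2*Q)
r(t, X) = -350 (r(t, X) = 5*(-70) = -350)
261 + r(v(-11, 17), -148) = 261 - 350 = -89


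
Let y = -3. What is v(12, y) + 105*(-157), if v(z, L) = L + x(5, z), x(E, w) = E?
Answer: -16483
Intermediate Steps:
v(z, L) = 5 + L (v(z, L) = L + 5 = 5 + L)
v(12, y) + 105*(-157) = (5 - 3) + 105*(-157) = 2 - 16485 = -16483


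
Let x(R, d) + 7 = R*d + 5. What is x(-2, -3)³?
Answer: 64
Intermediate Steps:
x(R, d) = -2 + R*d (x(R, d) = -7 + (R*d + 5) = -7 + (5 + R*d) = -2 + R*d)
x(-2, -3)³ = (-2 - 2*(-3))³ = (-2 + 6)³ = 4³ = 64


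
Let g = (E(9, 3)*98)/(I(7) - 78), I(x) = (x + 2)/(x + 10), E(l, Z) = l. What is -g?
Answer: 4998/439 ≈ 11.385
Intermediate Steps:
I(x) = (2 + x)/(10 + x)
g = -4998/439 (g = (9*98)/((2 + 7)/(10 + 7) - 78) = 882/(9/17 - 78) = 882/(-1317/17) = 882*(-17/1317) = -4998/439 ≈ -11.385)
-g = -1*(-4998/439) = 4998/439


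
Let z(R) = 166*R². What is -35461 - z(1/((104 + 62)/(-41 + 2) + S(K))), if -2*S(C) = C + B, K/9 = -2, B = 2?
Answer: -378069581/10658 ≈ -35473.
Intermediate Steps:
K = -18 (K = 9*(-2) = -18)
S(C) = -1 - C/2 (S(C) = -(C + 2)/2 = -(2 + C)/2 = -1 - C/2)
-35461 - z(1/((104 + 62)/(-41 + 2) + S(K))) = -35461 - 166*(1/((104 + 62)/(-41 + 2) + (-1 - ½*(-18))))² = -35461 - 166*(1/(166/(-39) + (-1 + 9)))² = -35461 - 166*(1/(166*(-1/39) + 8))² = -35461 - 166*(1/(-166/39 + 8))² = -35461 - 166*(1/(146/39))² = -35461 - 166*(39/146)² = -35461 - 166*1521/21316 = -35461 - 1*126243/10658 = -35461 - 126243/10658 = -378069581/10658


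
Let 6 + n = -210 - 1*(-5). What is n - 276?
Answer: -487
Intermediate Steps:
n = -211 (n = -6 + (-210 - 1*(-5)) = -6 + (-210 + 5) = -6 - 205 = -211)
n - 276 = -211 - 276 = -487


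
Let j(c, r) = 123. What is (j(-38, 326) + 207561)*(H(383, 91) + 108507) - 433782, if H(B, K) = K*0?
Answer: 22534734006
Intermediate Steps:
H(B, K) = 0
(j(-38, 326) + 207561)*(H(383, 91) + 108507) - 433782 = (123 + 207561)*(0 + 108507) - 433782 = 207684*108507 - 433782 = 22535167788 - 433782 = 22534734006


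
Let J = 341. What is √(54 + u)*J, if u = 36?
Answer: 1023*√10 ≈ 3235.0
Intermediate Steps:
√(54 + u)*J = √(54 + 36)*341 = √90*341 = (3*√10)*341 = 1023*√10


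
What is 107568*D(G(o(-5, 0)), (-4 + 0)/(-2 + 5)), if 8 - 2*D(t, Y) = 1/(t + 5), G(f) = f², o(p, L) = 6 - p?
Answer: 3008916/7 ≈ 4.2985e+5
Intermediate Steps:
D(t, Y) = 4 - 1/(2*(5 + t)) (D(t, Y) = 4 - 1/(2*(t + 5)) = 4 - 1/(2*(5 + t)))
107568*D(G(o(-5, 0)), (-4 + 0)/(-2 + 5)) = 107568*((39 + 8*(6 - 1*(-5))²)/(2*(5 + (6 - 1*(-5))²))) = 107568*((39 + 8*(6 + 5)²)/(2*(5 + (6 + 5)²))) = 107568*((39 + 8*11²)/(2*(5 + 11²))) = 107568*((39 + 8*121)/(2*(5 + 121))) = 107568*((½)*(39 + 968)/126) = 107568*((½)*(1/126)*1007) = 107568*(1007/252) = 3008916/7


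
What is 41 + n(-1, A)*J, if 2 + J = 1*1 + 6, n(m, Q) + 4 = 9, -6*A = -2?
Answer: 66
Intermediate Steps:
A = ⅓ (A = -⅙*(-2) = ⅓ ≈ 0.33333)
n(m, Q) = 5 (n(m, Q) = -4 + 9 = 5)
J = 5 (J = -2 + (1*1 + 6) = -2 + (1 + 6) = -2 + 7 = 5)
41 + n(-1, A)*J = 41 + 5*5 = 41 + 25 = 66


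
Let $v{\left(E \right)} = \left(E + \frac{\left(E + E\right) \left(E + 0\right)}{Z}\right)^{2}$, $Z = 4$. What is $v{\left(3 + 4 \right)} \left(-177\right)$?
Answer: $- \frac{702513}{4} \approx -1.7563 \cdot 10^{5}$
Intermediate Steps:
$v{\left(E \right)} = \left(E + \frac{E^{2}}{2}\right)^{2}$ ($v{\left(E \right)} = \left(E + \frac{\left(E + E\right) \left(E + 0\right)}{4}\right)^{2} = \left(E + 2 E E \frac{1}{4}\right)^{2} = \left(E + 2 E^{2} \cdot \frac{1}{4}\right)^{2} = \left(E + \frac{E^{2}}{2}\right)^{2}$)
$v{\left(3 + 4 \right)} \left(-177\right) = \frac{\left(3 + 4\right)^{2} \left(2 + \left(3 + 4\right)\right)^{2}}{4} \left(-177\right) = \frac{7^{2} \left(2 + 7\right)^{2}}{4} \left(-177\right) = \frac{1}{4} \cdot 49 \cdot 9^{2} \left(-177\right) = \frac{1}{4} \cdot 49 \cdot 81 \left(-177\right) = \frac{3969}{4} \left(-177\right) = - \frac{702513}{4}$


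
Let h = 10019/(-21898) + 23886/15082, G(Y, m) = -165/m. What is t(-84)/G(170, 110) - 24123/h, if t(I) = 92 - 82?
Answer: -11954216396542/557923605 ≈ -21426.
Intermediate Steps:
h = 185974535/165132818 (h = 10019*(-1/21898) + 23886*(1/15082) = -10019/21898 + 11943/7541 = 185974535/165132818 ≈ 1.1262)
t(I) = 10
t(-84)/G(170, 110) - 24123/h = 10/((-165/110)) - 24123/185974535/165132818 = 10/((-165*1/110)) - 24123*165132818/185974535 = 10/(-3/2) - 3983498968614/185974535 = 10*(-⅔) - 3983498968614/185974535 = -20/3 - 3983498968614/185974535 = -11954216396542/557923605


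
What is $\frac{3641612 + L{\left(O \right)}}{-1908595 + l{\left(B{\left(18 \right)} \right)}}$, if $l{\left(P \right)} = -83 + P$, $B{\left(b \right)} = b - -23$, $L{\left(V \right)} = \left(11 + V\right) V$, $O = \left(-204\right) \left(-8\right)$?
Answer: $- \frac{6322988}{1908637} \approx -3.3128$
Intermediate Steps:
$O = 1632$
$L{\left(V \right)} = V \left(11 + V\right)$
$B{\left(b \right)} = 23 + b$ ($B{\left(b \right)} = b + 23 = 23 + b$)
$\frac{3641612 + L{\left(O \right)}}{-1908595 + l{\left(B{\left(18 \right)} \right)}} = \frac{3641612 + 1632 \left(11 + 1632\right)}{-1908595 + \left(-83 + \left(23 + 18\right)\right)} = \frac{3641612 + 1632 \cdot 1643}{-1908595 + \left(-83 + 41\right)} = \frac{3641612 + 2681376}{-1908595 - 42} = \frac{6322988}{-1908637} = 6322988 \left(- \frac{1}{1908637}\right) = - \frac{6322988}{1908637}$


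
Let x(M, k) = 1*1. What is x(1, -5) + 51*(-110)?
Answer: -5609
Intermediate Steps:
x(M, k) = 1
x(1, -5) + 51*(-110) = 1 + 51*(-110) = 1 - 5610 = -5609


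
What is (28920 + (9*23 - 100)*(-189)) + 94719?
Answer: 103416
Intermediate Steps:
(28920 + (9*23 - 100)*(-189)) + 94719 = (28920 + (207 - 100)*(-189)) + 94719 = (28920 + 107*(-189)) + 94719 = (28920 - 20223) + 94719 = 8697 + 94719 = 103416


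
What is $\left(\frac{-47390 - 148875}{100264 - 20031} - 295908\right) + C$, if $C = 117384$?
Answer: $- \frac{14323712357}{80233} \approx -1.7853 \cdot 10^{5}$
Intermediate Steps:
$\left(\frac{-47390 - 148875}{100264 - 20031} - 295908\right) + C = \left(\frac{-47390 - 148875}{100264 - 20031} - 295908\right) + 117384 = \left(- \frac{196265}{80233} - 295908\right) + 117384 = - \frac{23741782829}{80233} + 117384 = - \frac{14323712357}{80233}$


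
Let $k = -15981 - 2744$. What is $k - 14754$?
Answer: $-33479$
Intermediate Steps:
$k = -18725$ ($k = -15981 - 2744 = -18725$)
$k - 14754 = -18725 - 14754 = -33479$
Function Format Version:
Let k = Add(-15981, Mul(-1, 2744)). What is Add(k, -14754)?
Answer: -33479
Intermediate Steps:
k = -18725 (k = Add(-15981, -2744) = -18725)
Add(k, -14754) = Add(-18725, -14754) = -33479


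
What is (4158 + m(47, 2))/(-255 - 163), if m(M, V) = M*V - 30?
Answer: -2111/209 ≈ -10.100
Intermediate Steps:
m(M, V) = -30 + M*V
(4158 + m(47, 2))/(-255 - 163) = (4158 + (-30 + 47*2))/(-255 - 163) = (4158 + (-30 + 94))/(-418) = (4158 + 64)*(-1/418) = 4222*(-1/418) = -2111/209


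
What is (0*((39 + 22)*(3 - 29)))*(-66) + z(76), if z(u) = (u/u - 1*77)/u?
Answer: -1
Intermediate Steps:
z(u) = -76/u (z(u) = (1 - 77)/u = -76/u)
(0*((39 + 22)*(3 - 29)))*(-66) + z(76) = (0*((39 + 22)*(3 - 29)))*(-66) - 76/76 = (0*(61*(-26)))*(-66) - 76*1/76 = (0*(-1586))*(-66) - 1 = 0*(-66) - 1 = 0 - 1 = -1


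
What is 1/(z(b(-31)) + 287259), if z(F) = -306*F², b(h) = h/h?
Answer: 1/286953 ≈ 3.4849e-6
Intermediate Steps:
b(h) = 1
1/(z(b(-31)) + 287259) = 1/(-306*1² + 287259) = 1/(-306*1 + 287259) = 1/(-306 + 287259) = 1/286953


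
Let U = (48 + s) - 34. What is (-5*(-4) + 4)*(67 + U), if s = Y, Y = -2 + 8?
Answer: 2088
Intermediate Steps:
Y = 6
s = 6
U = 20 (U = (48 + 6) - 34 = 54 - 34 = 20)
(-5*(-4) + 4)*(67 + U) = (-5*(-4) + 4)*(67 + 20) = (20 + 4)*87 = 24*87 = 2088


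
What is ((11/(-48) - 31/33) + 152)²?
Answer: 6342370321/278784 ≈ 22750.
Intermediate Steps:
((11/(-48) - 31/33) + 152)² = ((11*(-1/48) - 31*1/33) + 152)² = ((-11/48 - 31/33) + 152)² = (-617/528 + 152)² = (79639/528)² = 6342370321/278784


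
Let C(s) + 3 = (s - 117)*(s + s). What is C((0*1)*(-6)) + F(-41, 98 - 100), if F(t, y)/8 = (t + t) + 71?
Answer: -91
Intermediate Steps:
F(t, y) = 568 + 16*t (F(t, y) = 8*((t + t) + 71) = 8*(2*t + 71) = 8*(71 + 2*t) = 568 + 16*t)
C(s) = -3 + 2*s*(-117 + s) (C(s) = -3 + (s - 117)*(s + s) = -3 + (-117 + s)*(2*s) = -3 + 2*s*(-117 + s))
C((0*1)*(-6)) + F(-41, 98 - 100) = (-3 - 234*0*1*(-6) + 2*((0*1)*(-6))²) + (568 + 16*(-41)) = (-3 - 0*(-6) + 2*(0*(-6))²) + (568 - 656) = (-3 - 234*0 + 2*0²) - 88 = (-3 + 0 + 2*0) - 88 = (-3 + 0 + 0) - 88 = -3 - 88 = -91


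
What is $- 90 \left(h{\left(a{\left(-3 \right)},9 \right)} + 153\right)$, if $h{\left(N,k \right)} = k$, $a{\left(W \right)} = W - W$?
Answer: $-14580$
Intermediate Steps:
$a{\left(W \right)} = 0$
$- 90 \left(h{\left(a{\left(-3 \right)},9 \right)} + 153\right) = - 90 \left(9 + 153\right) = \left(-90\right) 162 = -14580$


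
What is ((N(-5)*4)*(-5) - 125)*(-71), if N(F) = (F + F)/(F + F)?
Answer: 10295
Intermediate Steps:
N(F) = 1 (N(F) = (2*F)/((2*F)) = (2*F)*(1/(2*F)) = 1)
((N(-5)*4)*(-5) - 125)*(-71) = ((1*4)*(-5) - 125)*(-71) = (4*(-5) - 125)*(-71) = (-20 - 125)*(-71) = -145*(-71) = 10295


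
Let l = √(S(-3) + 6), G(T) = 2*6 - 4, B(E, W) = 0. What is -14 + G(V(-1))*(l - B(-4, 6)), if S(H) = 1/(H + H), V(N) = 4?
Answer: -14 + 4*√210/3 ≈ 5.3218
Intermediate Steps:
S(H) = 1/(2*H)
G(T) = 8 (G(T) = 12 - 4 = 8)
l = √210/6 (l = √((½)/(-3) + 6) = √((½)*(-⅓) + 6) = √(-⅙ + 6) = √(35/6) = √210/6 ≈ 2.4152)
-14 + G(V(-1))*(l - B(-4, 6)) = -14 + 8*(√210/6 - 1*0) = -14 + 8*(√210/6 + 0) = -14 + 8*(√210/6) = -14 + 4*√210/3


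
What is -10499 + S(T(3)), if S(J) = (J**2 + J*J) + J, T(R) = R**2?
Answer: -10328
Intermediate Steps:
S(J) = J + 2*J**2 (S(J) = (J**2 + J**2) + J = 2*J**2 + J = J + 2*J**2)
-10499 + S(T(3)) = -10499 + 3**2*(1 + 2*3**2) = -10499 + 9*(1 + 2*9) = -10499 + 9*(1 + 18) = -10499 + 9*19 = -10499 + 171 = -10328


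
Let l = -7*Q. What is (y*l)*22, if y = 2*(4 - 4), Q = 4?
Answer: 0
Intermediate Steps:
y = 0 (y = 2*0 = 0)
l = -28 (l = -7*4 = -28)
(y*l)*22 = (0*(-28))*22 = 0*22 = 0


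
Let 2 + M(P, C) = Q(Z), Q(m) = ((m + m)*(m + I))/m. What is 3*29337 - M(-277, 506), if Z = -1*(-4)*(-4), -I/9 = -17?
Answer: 87739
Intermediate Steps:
I = 153 (I = -9*(-17) = 153)
Z = -16 (Z = 4*(-4) = -16)
Q(m) = 306 + 2*m (Q(m) = ((m + m)*(m + 153))/m = ((2*m)*(153 + m))/m = (2*m*(153 + m))/m = 306 + 2*m)
M(P, C) = 272 (M(P, C) = -2 + (306 + 2*(-16)) = -2 + (306 - 32) = -2 + 274 = 272)
3*29337 - M(-277, 506) = 3*29337 - 1*272 = 88011 - 272 = 87739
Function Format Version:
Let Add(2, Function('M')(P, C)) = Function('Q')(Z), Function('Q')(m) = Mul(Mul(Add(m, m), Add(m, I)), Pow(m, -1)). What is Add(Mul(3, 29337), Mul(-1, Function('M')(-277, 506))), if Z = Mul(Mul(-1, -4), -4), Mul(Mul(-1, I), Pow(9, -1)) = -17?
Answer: 87739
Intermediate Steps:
I = 153 (I = Mul(-9, -17) = 153)
Z = -16 (Z = Mul(4, -4) = -16)
Function('Q')(m) = Add(306, Mul(2, m)) (Function('Q')(m) = Mul(Mul(Add(m, m), Add(m, 153)), Pow(m, -1)) = Mul(Mul(Mul(2, m), Add(153, m)), Pow(m, -1)) = Mul(Mul(2, m, Add(153, m)), Pow(m, -1)) = Add(306, Mul(2, m)))
Function('M')(P, C) = 272 (Function('M')(P, C) = Add(-2, Add(306, Mul(2, -16))) = Add(-2, Add(306, -32)) = Add(-2, 274) = 272)
Add(Mul(3, 29337), Mul(-1, Function('M')(-277, 506))) = Add(Mul(3, 29337), Mul(-1, 272)) = Add(88011, -272) = 87739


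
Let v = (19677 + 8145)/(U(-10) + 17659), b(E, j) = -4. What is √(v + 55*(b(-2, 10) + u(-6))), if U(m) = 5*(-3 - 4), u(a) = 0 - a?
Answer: √2166057893/4406 ≈ 10.563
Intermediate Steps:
u(a) = -a
U(m) = -35 (U(m) = 5*(-7) = -35)
v = 13911/8812 (v = (19677 + 8145)/(-35 + 17659) = 27822/17624 = 27822*(1/17624) = 13911/8812 ≈ 1.5786)
√(v + 55*(b(-2, 10) + u(-6))) = √(13911/8812 + 55*(-4 - 1*(-6))) = √(13911/8812 + 55*(-4 + 6)) = √(13911/8812 + 55*2) = √(13911/8812 + 110) = √(983231/8812) = √2166057893/4406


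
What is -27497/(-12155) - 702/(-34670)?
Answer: 19237076/8428277 ≈ 2.2824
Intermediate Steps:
-27497/(-12155) - 702/(-34670) = -27497*(-1/12155) - 702*(-1/34670) = 27497/12155 + 351/17335 = 19237076/8428277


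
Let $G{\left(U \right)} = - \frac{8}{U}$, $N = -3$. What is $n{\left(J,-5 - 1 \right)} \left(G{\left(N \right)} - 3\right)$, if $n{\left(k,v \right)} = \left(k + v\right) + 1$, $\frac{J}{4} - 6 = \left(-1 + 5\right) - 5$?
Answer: $-5$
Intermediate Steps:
$J = 20$ ($J = 24 + 4 \left(\left(-1 + 5\right) - 5\right) = 24 + 4 \left(4 - 5\right) = 24 + 4 \left(-1\right) = 24 - 4 = 20$)
$n{\left(k,v \right)} = 1 + k + v$
$n{\left(J,-5 - 1 \right)} \left(G{\left(N \right)} - 3\right) = \left(1 + 20 - 6\right) \left(- \frac{8}{-3} - 3\right) = \left(1 + 20 - 6\right) \left(\left(-8\right) \left(- \frac{1}{3}\right) - 3\right) = 15 \left(\frac{8}{3} - 3\right) = 15 \left(- \frac{1}{3}\right) = -5$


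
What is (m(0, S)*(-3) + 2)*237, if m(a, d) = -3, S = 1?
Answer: 2607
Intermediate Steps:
(m(0, S)*(-3) + 2)*237 = (-3*(-3) + 2)*237 = (9 + 2)*237 = 11*237 = 2607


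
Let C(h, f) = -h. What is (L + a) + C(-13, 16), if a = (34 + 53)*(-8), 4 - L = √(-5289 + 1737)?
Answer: -679 - 4*I*√222 ≈ -679.0 - 59.599*I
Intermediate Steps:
L = 4 - 4*I*√222 (L = 4 - √(-5289 + 1737) = 4 - √(-3552) = 4 - 4*I*√222 ≈ 4.0 - 59.599*I)
a = -696 (a = 87*(-8) = -696)
(L + a) + C(-13, 16) = ((4 - 4*I*√222) - 696) - 1*(-13) = (-692 - 4*I*√222) + 13 = -679 - 4*I*√222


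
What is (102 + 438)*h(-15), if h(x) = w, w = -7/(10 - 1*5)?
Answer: -756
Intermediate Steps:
w = -7/5 (w = -7/(10 - 5) = -7/5 ≈ -1.4000)
h(x) = -7/5
(102 + 438)*h(-15) = (102 + 438)*(-7/5) = 540*(-7/5) = -756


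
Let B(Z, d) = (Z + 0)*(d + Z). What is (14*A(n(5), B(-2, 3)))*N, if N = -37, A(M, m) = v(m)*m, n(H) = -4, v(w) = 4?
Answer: 4144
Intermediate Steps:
B(Z, d) = Z*(Z + d)
A(M, m) = 4*m
(14*A(n(5), B(-2, 3)))*N = (14*(4*(-2*(-2 + 3))))*(-37) = (14*(4*(-2*1)))*(-37) = (14*(4*(-2)))*(-37) = (14*(-8))*(-37) = -112*(-37) = 4144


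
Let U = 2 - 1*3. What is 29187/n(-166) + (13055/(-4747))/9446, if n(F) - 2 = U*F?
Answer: 218124602509/1255524536 ≈ 173.73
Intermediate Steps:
U = -1 (U = 2 - 3 = -1)
n(F) = 2 - F
29187/n(-166) + (13055/(-4747))/9446 = 29187/(2 - 1*(-166)) + (13055/(-4747))/9446 = 29187/(2 + 166) + (13055*(-1/4747))*(1/9446) = 29187/168 - 13055/4747*1/9446 = 29187*(1/168) - 13055/44840162 = 9729/56 - 13055/44840162 = 218124602509/1255524536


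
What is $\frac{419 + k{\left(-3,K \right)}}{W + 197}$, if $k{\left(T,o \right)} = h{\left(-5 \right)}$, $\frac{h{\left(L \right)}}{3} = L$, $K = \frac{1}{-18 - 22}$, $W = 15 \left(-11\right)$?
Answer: $\frac{101}{8} \approx 12.625$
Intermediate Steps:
$W = -165$
$K = - \frac{1}{40}$ ($K = \frac{1}{-40} = - \frac{1}{40} \approx -0.025$)
$h{\left(L \right)} = 3 L$
$k{\left(T,o \right)} = -15$ ($k{\left(T,o \right)} = 3 \left(-5\right) = -15$)
$\frac{419 + k{\left(-3,K \right)}}{W + 197} = \frac{419 - 15}{-165 + 197} = \frac{404}{32} = 404 \cdot \frac{1}{32} = \frac{101}{8}$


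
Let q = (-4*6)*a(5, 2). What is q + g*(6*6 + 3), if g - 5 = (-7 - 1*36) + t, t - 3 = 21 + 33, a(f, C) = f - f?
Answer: 741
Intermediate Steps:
a(f, C) = 0
t = 57 (t = 3 + (21 + 33) = 3 + 54 = 57)
q = 0 (q = -4*6*0 = -24*0 = 0)
g = 19 (g = 5 + ((-7 - 1*36) + 57) = 5 + ((-7 - 36) + 57) = 5 + (-43 + 57) = 5 + 14 = 19)
q + g*(6*6 + 3) = 0 + 19*(6*6 + 3) = 0 + 19*(36 + 3) = 0 + 19*39 = 0 + 741 = 741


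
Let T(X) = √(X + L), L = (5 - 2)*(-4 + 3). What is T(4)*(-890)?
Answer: -890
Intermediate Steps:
L = -3 (L = 3*(-1) = -3)
T(X) = √(-3 + X) (T(X) = √(X - 3) = √(-3 + X))
T(4)*(-890) = √(-3 + 4)*(-890) = √1*(-890) = 1*(-890) = -890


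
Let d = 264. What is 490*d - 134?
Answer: 129226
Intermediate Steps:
490*d - 134 = 490*264 - 134 = 129360 - 134 = 129226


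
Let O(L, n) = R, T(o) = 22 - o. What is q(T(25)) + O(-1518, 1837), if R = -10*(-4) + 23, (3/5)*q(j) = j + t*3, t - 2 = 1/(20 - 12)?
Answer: 549/8 ≈ 68.625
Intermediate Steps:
t = 17/8 (t = 2 + 1/(20 - 12) = 2 + 1/8 = 2 + ⅛ = 17/8 ≈ 2.1250)
q(j) = 85/8 + 5*j/3 (q(j) = 5*(j + (17/8)*3)/3 = 5*(j + 51/8)/3 = 5*(51/8 + j)/3 = 85/8 + 5*j/3)
R = 63 (R = 40 + 23 = 63)
O(L, n) = 63
q(T(25)) + O(-1518, 1837) = (85/8 + 5*(22 - 1*25)/3) + 63 = (85/8 + 5*(22 - 25)/3) + 63 = (85/8 + (5/3)*(-3)) + 63 = (85/8 - 5) + 63 = 45/8 + 63 = 549/8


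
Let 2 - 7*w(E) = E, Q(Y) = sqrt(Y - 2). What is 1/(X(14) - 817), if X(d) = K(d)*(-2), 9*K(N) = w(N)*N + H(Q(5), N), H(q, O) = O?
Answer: -9/7333 ≈ -0.0012273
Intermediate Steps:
Q(Y) = sqrt(-2 + Y)
w(E) = 2/7 - E/7
K(N) = N/9 + N*(2/7 - N/7)/9 (K(N) = ((2/7 - N/7)*N + N)/9 = (N*(2/7 - N/7) + N)/9 = (N + N*(2/7 - N/7))/9 = N/9 + N*(2/7 - N/7)/9)
X(d) = -2*d*(9 - d)/63 (X(d) = (d*(9 - d)/63)*(-2) = -2*d*(9 - d)/63)
1/(X(14) - 817) = 1/((2/63)*14*(-9 + 14) - 817) = 1/((2/63)*14*5 - 817) = 1/(20/9 - 817) = 1/(-7333/9) = -9/7333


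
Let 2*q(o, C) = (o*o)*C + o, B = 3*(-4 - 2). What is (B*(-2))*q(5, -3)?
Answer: -1260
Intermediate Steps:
B = -18 (B = 3*(-6) = -18)
q(o, C) = o/2 + C*o²/2 (q(o, C) = ((o*o)*C + o)/2 = (o²*C + o)/2 = (C*o² + o)/2 = (o + C*o²)/2 = o/2 + C*o²/2)
(B*(-2))*q(5, -3) = (-18*(-2))*((½)*5*(1 - 3*5)) = 36*((½)*5*(1 - 15)) = 36*((½)*5*(-14)) = 36*(-35) = -1260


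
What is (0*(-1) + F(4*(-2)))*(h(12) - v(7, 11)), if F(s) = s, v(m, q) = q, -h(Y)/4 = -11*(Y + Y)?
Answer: -8360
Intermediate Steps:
h(Y) = 88*Y (h(Y) = -(-44)*(Y + Y) = -(-44)*2*Y = -(-88)*Y = 88*Y)
(0*(-1) + F(4*(-2)))*(h(12) - v(7, 11)) = (0*(-1) + 4*(-2))*(88*12 - 1*11) = (0 - 8)*(1056 - 11) = -8*1045 = -8360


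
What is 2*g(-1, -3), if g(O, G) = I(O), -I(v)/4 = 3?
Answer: -24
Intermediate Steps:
I(v) = -12 (I(v) = -4*3 = -12)
g(O, G) = -12
2*g(-1, -3) = 2*(-12) = -24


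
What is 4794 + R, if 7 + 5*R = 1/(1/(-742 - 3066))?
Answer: 4031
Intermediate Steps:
R = -763 (R = -7/5 + 1/(5*(1/(-742 - 3066))) = -7/5 + 1/(5*(1/(-3808))) = -7/5 + 1/(5*(-1/3808)) = -7/5 + (⅕)*(-3808) = -7/5 - 3808/5 = -763)
4794 + R = 4794 - 763 = 4031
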